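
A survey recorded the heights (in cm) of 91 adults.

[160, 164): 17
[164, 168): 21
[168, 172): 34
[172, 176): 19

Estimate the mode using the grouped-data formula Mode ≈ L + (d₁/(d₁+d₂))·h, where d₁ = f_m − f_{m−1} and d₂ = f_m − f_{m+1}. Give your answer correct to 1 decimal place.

169.9

Modal class: [168, 172) (highest frequency 34).
d₁ = 34 − 21 = 13, d₂ = 34 − 19 = 15
Mode ≈ 168 + (13/(13+15)) × 4 = 168 + 1.8571 = 169.8571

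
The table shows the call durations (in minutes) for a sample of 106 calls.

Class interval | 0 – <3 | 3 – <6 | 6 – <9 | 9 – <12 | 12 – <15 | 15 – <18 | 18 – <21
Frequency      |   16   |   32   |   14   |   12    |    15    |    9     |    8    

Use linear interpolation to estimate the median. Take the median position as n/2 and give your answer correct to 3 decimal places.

Cumulative frequencies: 16, 48, 62, 74, 89, 98, 106
n = 106; position = n/2 = 53.
This falls in the class 6 – <9: L = 6, F = 48, f = 14, h = 3.
Median ≈ 6 + ((53 − 48) / 14) × 3 = 7.0714

7.071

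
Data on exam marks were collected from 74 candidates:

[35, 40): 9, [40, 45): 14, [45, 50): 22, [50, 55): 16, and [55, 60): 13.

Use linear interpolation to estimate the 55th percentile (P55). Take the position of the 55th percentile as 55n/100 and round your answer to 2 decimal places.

49.02

Cumulative frequencies: 9, 23, 45, 61, 74
n = 74; position = 55n/100 = 40.7.
This falls in the class [45, 50): L = 45, F = 23, f = 22, h = 5.
55th percentile ≈ 45 + ((40.7 − 23) / 22) × 5 = 49.0227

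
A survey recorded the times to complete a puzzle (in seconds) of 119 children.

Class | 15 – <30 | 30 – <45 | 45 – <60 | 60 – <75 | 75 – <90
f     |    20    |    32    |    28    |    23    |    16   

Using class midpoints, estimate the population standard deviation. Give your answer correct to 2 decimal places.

Midpoints: 22.5, 37.5, 52.5, 67.5, 82.5
n = 119, Σfm = 5992.5, mean = 50.3571
Σfm² = 345993.75
Σf(m − x̄)² = Σfm² − (Σfm)²/n = 345993.75 − 5992.5²/119 = 44228.5714
Population variance = 44228.5714 / 119 = 371.6687
Standard deviation = √371.6687 = 19.2787

19.28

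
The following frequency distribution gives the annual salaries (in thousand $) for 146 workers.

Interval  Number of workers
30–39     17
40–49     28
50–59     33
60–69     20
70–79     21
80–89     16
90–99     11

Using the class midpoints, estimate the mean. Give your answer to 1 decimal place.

60.8

Midpoints: 34.5, 44.5, 54.5, 64.5, 74.5, 84.5, 94.5
Σfm = 17×34.5 + 28×44.5 + 33×54.5 + 20×64.5 + 21×74.5 + 16×84.5 + 11×94.5 = 8877
n = Σf = 146
Mean = 8877 / 146 = 60.8014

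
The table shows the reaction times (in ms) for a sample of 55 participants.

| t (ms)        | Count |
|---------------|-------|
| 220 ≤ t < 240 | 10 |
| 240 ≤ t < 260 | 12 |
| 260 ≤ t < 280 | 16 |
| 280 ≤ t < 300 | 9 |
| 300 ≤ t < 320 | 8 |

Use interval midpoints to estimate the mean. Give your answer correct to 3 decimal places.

267.455

Midpoints: 230, 250, 270, 290, 310
Σfm = 10×230 + 12×250 + 16×270 + 9×290 + 8×310 = 14710
n = Σf = 55
Mean = 14710 / 55 = 267.4545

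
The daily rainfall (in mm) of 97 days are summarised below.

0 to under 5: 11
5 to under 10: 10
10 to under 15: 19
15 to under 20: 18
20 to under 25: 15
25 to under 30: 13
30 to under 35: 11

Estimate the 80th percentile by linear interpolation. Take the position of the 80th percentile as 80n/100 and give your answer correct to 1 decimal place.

26.8

Cumulative frequencies: 11, 21, 40, 58, 73, 86, 97
n = 97; position = 80n/100 = 77.6.
This falls in the class 25 to under 30: L = 25, F = 73, f = 13, h = 5.
80th percentile ≈ 25 + ((77.6 − 73) / 13) × 5 = 26.7692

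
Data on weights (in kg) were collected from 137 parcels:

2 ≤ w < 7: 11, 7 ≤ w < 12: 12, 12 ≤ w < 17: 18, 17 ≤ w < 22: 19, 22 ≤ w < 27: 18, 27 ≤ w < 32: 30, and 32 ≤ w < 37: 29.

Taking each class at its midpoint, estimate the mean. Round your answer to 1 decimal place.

Midpoints: 4.5, 9.5, 14.5, 19.5, 24.5, 29.5, 34.5
Σfm = 11×4.5 + 12×9.5 + 18×14.5 + 19×19.5 + 18×24.5 + 30×29.5 + 29×34.5 = 3121.5
n = Σf = 137
Mean = 3121.5 / 137 = 22.7847

22.8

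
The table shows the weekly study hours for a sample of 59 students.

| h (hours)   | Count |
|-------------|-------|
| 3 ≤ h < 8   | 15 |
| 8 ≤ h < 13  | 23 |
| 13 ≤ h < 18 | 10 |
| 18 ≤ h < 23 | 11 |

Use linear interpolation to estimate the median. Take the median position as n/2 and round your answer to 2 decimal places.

11.15

Cumulative frequencies: 15, 38, 48, 59
n = 59; position = n/2 = 29.5.
This falls in the class 8 ≤ h < 13: L = 8, F = 15, f = 23, h = 5.
Median ≈ 8 + ((29.5 − 15) / 23) × 5 = 11.1522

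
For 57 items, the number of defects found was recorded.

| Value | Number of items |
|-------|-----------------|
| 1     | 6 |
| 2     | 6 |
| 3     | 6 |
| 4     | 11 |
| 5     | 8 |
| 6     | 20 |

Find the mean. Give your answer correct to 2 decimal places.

Values: 1, 2, 3, 4, 5, 6
Σfx = 6×1 + 6×2 + 6×3 + 11×4 + 8×5 + 20×6 = 240
n = Σf = 57
Mean = 240 / 57 = 4.2105

4.21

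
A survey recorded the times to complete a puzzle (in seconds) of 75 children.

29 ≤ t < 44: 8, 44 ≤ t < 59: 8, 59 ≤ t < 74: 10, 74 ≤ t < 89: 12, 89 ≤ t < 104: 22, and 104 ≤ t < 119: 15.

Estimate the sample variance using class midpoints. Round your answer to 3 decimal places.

595.784

Midpoints: 36.5, 51.5, 66.5, 81.5, 96.5, 111.5
n = 75, Σfm = 6142.5, mean = 81.9000
Σfm² = 547158.75
Σf(m − x̄)² = Σfm² − (Σfm)²/n = 547158.75 − 6142.5²/75 = 44088.0000
Sample variance = 44088.0000 / 74 = 595.7838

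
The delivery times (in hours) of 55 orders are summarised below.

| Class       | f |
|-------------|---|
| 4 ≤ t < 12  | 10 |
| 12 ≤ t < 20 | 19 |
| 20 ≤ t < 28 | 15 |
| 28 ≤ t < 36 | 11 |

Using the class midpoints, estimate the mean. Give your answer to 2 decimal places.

19.93

Midpoints: 8, 16, 24, 32
Σfm = 10×8 + 19×16 + 15×24 + 11×32 = 1096
n = Σf = 55
Mean = 1096 / 55 = 19.9273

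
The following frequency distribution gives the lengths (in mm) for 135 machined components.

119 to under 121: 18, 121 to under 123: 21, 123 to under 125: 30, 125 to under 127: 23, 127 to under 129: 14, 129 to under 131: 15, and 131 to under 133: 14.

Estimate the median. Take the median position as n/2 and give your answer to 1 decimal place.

124.9

Cumulative frequencies: 18, 39, 69, 92, 106, 121, 135
n = 135; position = n/2 = 67.5.
This falls in the class 123 to under 125: L = 123, F = 39, f = 30, h = 2.
Median ≈ 123 + ((67.5 − 39) / 30) × 2 = 124.9000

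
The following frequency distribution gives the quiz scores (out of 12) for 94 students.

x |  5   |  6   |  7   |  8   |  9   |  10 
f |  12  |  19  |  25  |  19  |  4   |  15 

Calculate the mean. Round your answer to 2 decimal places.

7.31

Values: 5, 6, 7, 8, 9, 10
Σfx = 12×5 + 19×6 + 25×7 + 19×8 + 4×9 + 15×10 = 687
n = Σf = 94
Mean = 687 / 94 = 7.3085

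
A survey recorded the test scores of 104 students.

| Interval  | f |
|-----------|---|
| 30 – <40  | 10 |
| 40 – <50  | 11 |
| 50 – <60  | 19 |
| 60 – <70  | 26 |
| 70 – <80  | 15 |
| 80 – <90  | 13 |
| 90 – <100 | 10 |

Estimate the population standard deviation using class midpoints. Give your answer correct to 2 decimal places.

Midpoints: 35, 45, 55, 65, 75, 85, 95
n = 104, Σfm = 6760, mean = 65.0000
Σfm² = 470400
Σf(m − x̄)² = Σfm² − (Σfm)²/n = 470400 − 6760²/104 = 31000.0000
Population variance = 31000.0000 / 104 = 298.0769
Standard deviation = √298.0769 = 17.2649

17.26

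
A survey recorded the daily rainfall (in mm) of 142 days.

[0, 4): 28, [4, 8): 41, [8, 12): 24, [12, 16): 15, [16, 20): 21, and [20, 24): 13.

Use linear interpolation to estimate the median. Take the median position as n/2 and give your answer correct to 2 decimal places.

8.33

Cumulative frequencies: 28, 69, 93, 108, 129, 142
n = 142; position = n/2 = 71.
This falls in the class [8, 12): L = 8, F = 69, f = 24, h = 4.
Median ≈ 8 + ((71 − 69) / 24) × 4 = 8.3333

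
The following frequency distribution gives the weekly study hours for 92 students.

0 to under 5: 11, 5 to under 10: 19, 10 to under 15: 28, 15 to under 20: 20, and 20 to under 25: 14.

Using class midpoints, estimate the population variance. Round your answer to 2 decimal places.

Midpoints: 2.5, 7.5, 12.5, 17.5, 22.5
n = 92, Σfm = 1185, mean = 12.8804
Σfm² = 18725
Σf(m − x̄)² = Σfm² − (Σfm)²/n = 18725 − 1185²/92 = 3461.6848
Population variance = 3461.6848 / 92 = 37.6270

37.63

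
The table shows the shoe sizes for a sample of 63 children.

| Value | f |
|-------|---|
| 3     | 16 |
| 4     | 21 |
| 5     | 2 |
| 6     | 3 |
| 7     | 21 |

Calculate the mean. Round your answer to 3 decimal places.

4.873

Values: 3, 4, 5, 6, 7
Σfx = 16×3 + 21×4 + 2×5 + 3×6 + 21×7 = 307
n = Σf = 63
Mean = 307 / 63 = 4.8730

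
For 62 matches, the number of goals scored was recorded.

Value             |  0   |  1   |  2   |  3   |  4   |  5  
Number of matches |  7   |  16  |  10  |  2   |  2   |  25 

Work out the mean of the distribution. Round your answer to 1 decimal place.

2.8

Values: 0, 1, 2, 3, 4, 5
Σfx = 7×0 + 16×1 + 10×2 + 2×3 + 2×4 + 25×5 = 175
n = Σf = 62
Mean = 175 / 62 = 2.8226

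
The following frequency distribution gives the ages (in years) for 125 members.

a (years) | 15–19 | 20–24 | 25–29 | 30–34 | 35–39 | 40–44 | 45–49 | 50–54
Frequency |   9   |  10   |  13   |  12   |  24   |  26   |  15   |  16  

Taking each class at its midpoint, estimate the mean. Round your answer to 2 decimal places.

Midpoints: 17, 22, 27, 32, 37, 42, 47, 52
Σfm = 9×17 + 10×22 + 13×27 + 12×32 + 24×37 + 26×42 + 15×47 + 16×52 = 4625
n = Σf = 125
Mean = 4625 / 125 = 37.0000

37.00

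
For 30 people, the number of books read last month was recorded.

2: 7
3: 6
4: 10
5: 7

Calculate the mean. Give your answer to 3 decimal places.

3.567

Values: 2, 3, 4, 5
Σfx = 7×2 + 6×3 + 10×4 + 7×5 = 107
n = Σf = 30
Mean = 107 / 30 = 3.5667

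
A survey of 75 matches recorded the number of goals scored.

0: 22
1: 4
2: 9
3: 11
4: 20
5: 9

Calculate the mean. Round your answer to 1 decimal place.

2.4

Values: 0, 1, 2, 3, 4, 5
Σfx = 22×0 + 4×1 + 9×2 + 11×3 + 20×4 + 9×5 = 180
n = Σf = 75
Mean = 180 / 75 = 2.4000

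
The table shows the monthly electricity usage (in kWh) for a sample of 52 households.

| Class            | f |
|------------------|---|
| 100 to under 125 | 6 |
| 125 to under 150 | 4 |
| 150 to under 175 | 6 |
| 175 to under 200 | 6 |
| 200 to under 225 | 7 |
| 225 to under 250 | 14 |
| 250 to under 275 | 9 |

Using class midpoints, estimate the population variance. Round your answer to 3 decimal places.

2436.206

Midpoints: 112.5, 137.5, 162.5, 187.5, 212.5, 237.5, 262.5
n = 52, Σfm = 10500, mean = 201.9231
Σfm² = 2246875
Σf(m − x̄)² = Σfm² − (Σfm)²/n = 2246875 − 10500²/52 = 126682.6923
Population variance = 126682.6923 / 52 = 2436.2056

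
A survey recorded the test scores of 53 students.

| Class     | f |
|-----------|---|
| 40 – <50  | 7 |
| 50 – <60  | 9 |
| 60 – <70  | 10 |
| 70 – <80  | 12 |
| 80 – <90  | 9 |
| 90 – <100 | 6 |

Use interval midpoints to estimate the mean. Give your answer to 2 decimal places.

Midpoints: 45, 55, 65, 75, 85, 95
Σfm = 7×45 + 9×55 + 10×65 + 12×75 + 9×85 + 6×95 = 3695
n = Σf = 53
Mean = 3695 / 53 = 69.7170

69.72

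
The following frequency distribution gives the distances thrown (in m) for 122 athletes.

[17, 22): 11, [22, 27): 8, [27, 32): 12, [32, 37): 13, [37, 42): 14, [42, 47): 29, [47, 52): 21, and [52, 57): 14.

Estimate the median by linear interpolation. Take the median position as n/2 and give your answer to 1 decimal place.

Cumulative frequencies: 11, 19, 31, 44, 58, 87, 108, 122
n = 122; position = n/2 = 61.
This falls in the class [42, 47): L = 42, F = 58, f = 29, h = 5.
Median ≈ 42 + ((61 − 58) / 29) × 5 = 42.5172

42.5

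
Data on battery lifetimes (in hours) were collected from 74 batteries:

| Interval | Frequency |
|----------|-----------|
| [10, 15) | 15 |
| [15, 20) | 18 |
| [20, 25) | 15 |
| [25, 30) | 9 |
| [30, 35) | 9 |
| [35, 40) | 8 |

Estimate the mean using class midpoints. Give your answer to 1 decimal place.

22.7

Midpoints: 12.5, 17.5, 22.5, 27.5, 32.5, 37.5
Σfm = 15×12.5 + 18×17.5 + 15×22.5 + 9×27.5 + 9×32.5 + 8×37.5 = 1680
n = Σf = 74
Mean = 1680 / 74 = 22.7027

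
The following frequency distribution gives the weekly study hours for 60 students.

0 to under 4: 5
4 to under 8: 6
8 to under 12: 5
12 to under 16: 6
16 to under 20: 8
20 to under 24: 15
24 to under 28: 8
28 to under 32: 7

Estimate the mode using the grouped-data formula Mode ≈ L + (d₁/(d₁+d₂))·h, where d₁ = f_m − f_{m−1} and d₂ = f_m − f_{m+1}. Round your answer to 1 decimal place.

22.0

Modal class: 20 to under 24 (highest frequency 15).
d₁ = 15 − 8 = 7, d₂ = 15 − 8 = 7
Mode ≈ 20 + (7/(7+7)) × 4 = 20 + 2.0000 = 22.0000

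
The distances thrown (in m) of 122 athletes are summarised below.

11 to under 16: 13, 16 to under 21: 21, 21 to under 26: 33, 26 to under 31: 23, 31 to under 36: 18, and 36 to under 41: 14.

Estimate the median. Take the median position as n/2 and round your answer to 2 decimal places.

Cumulative frequencies: 13, 34, 67, 90, 108, 122
n = 122; position = n/2 = 61.
This falls in the class 21 to under 26: L = 21, F = 34, f = 33, h = 5.
Median ≈ 21 + ((61 − 34) / 33) × 5 = 25.0909

25.09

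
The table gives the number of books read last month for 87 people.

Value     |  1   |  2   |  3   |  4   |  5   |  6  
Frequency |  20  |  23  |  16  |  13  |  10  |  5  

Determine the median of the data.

Cumulative frequencies: 20, 43, 59, 72, 82, 87
n = 87, so the median is the value in position (n+1)/2 = 44.
Position 44 falls at value 3.

3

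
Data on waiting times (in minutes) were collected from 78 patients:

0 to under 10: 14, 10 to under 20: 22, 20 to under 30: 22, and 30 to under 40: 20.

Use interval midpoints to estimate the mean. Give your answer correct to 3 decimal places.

21.154

Midpoints: 5, 15, 25, 35
Σfm = 14×5 + 22×15 + 22×25 + 20×35 = 1650
n = Σf = 78
Mean = 1650 / 78 = 21.1538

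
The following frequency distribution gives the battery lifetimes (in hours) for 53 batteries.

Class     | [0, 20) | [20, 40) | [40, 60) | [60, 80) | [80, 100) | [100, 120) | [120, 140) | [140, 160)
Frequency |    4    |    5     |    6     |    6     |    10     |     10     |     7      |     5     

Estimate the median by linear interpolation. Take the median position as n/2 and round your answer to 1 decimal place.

91.0

Cumulative frequencies: 4, 9, 15, 21, 31, 41, 48, 53
n = 53; position = n/2 = 26.5.
This falls in the class [80, 100): L = 80, F = 21, f = 10, h = 20.
Median ≈ 80 + ((26.5 − 21) / 10) × 20 = 91.0000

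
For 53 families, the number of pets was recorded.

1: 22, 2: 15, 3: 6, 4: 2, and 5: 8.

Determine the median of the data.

Cumulative frequencies: 22, 37, 43, 45, 53
n = 53, so the median is the value in position (n+1)/2 = 27.
Position 27 falls at value 2.

2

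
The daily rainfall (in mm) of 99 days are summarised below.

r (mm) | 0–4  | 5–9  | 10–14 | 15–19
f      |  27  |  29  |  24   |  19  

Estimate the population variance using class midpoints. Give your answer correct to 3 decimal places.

28.946

Midpoints: 2, 7, 12, 17
n = 99, Σfm = 868, mean = 8.7677
Σfm² = 10476
Σf(m − x̄)² = Σfm² − (Σfm)²/n = 10476 − 868²/99 = 2865.6566
Population variance = 2865.6566 / 99 = 28.9460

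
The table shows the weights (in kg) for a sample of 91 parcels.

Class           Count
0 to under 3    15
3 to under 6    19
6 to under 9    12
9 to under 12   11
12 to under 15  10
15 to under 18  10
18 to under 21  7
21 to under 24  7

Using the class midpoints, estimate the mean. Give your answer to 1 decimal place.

10.0

Midpoints: 1.5, 4.5, 7.5, 10.5, 13.5, 16.5, 19.5, 22.5
Σfm = 15×1.5 + 19×4.5 + 12×7.5 + 11×10.5 + 10×13.5 + 10×16.5 + 7×19.5 + 7×22.5 = 907.5
n = Σf = 91
Mean = 907.5 / 91 = 9.9725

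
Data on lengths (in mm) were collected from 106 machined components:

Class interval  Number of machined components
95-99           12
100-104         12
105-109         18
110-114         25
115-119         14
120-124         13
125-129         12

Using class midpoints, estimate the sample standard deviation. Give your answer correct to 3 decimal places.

Midpoints: 97, 102, 107, 112, 117, 122, 127
n = 106, Σfm = 11862, mean = 111.9057
Σfm² = 1336124
Σf(m − x̄)² = Σfm² − (Σfm)²/n = 1336124 − 11862²/106 = 8699.0566
Sample variance = 8699.0566 / 105 = 82.8482
Standard deviation = √82.8482 = 9.1021

9.102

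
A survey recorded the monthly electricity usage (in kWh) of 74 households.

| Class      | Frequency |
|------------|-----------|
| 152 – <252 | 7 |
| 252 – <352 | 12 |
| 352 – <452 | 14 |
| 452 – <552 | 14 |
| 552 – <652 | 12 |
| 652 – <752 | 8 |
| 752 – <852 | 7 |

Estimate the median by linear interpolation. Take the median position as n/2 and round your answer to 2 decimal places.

Cumulative frequencies: 7, 19, 33, 47, 59, 67, 74
n = 74; position = n/2 = 37.
This falls in the class 452 – <552: L = 452, F = 33, f = 14, h = 100.
Median ≈ 452 + ((37 − 33) / 14) × 100 = 480.5714

480.57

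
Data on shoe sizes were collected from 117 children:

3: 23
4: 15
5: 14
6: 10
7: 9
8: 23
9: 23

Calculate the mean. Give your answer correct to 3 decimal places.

Values: 3, 4, 5, 6, 7, 8, 9
Σfx = 23×3 + 15×4 + 14×5 + 10×6 + 9×7 + 23×8 + 23×9 = 713
n = Σf = 117
Mean = 713 / 117 = 6.0940

6.094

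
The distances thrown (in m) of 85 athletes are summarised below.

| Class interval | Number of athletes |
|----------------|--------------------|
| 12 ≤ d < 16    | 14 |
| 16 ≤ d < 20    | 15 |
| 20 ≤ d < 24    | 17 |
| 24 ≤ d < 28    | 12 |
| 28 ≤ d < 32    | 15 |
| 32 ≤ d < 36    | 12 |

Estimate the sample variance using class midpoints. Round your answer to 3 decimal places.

45.064

Midpoints: 14, 18, 22, 26, 30, 34
n = 85, Σfm = 2010, mean = 23.6471
Σfm² = 51316
Σf(m − x̄)² = Σfm² − (Σfm)²/n = 51316 − 2010²/85 = 3785.4118
Sample variance = 3785.4118 / 84 = 45.0644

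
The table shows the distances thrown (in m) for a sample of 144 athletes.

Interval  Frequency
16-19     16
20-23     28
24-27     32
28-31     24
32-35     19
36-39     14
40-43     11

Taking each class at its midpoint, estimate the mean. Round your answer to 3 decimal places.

Midpoints: 17.5, 21.5, 25.5, 29.5, 33.5, 37.5, 41.5
Σfm = 16×17.5 + 28×21.5 + 32×25.5 + 24×29.5 + 19×33.5 + 14×37.5 + 11×41.5 = 4024
n = Σf = 144
Mean = 4024 / 144 = 27.9444

27.944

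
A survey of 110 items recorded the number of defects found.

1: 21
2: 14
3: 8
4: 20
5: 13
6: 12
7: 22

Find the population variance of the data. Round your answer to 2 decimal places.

Values: 1, 2, 3, 4, 5, 6, 7
n = 110, Σfx = 444, mean = 4.0364
Σfx² = 2304
Σf(x − x̄)² = Σfx² − (Σfx)²/n = 2304 − 444²/110 = 511.8545
Population variance = 511.8545 / 110 = 4.6532

4.65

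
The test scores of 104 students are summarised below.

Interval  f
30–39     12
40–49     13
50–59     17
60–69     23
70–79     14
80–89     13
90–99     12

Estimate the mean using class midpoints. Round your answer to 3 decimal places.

Midpoints: 34.5, 44.5, 54.5, 64.5, 74.5, 84.5, 94.5
Σfm = 12×34.5 + 13×44.5 + 17×54.5 + 23×64.5 + 14×74.5 + 13×84.5 + 12×94.5 = 6678
n = Σf = 104
Mean = 6678 / 104 = 64.2115

64.212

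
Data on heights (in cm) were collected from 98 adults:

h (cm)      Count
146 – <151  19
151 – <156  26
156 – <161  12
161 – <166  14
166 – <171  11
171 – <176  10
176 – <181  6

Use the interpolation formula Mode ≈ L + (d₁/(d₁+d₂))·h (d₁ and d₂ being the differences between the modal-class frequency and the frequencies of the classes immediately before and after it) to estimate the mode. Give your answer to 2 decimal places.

152.67

Modal class: 151 – <156 (highest frequency 26).
d₁ = 26 − 19 = 7, d₂ = 26 − 12 = 14
Mode ≈ 151 + (7/(7+14)) × 5 = 151 + 1.6667 = 152.6667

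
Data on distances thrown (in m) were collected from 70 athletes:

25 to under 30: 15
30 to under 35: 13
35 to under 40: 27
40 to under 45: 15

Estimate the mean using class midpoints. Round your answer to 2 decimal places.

Midpoints: 27.5, 32.5, 37.5, 42.5
Σfm = 15×27.5 + 13×32.5 + 27×37.5 + 15×42.5 = 2485
n = Σf = 70
Mean = 2485 / 70 = 35.5000

35.50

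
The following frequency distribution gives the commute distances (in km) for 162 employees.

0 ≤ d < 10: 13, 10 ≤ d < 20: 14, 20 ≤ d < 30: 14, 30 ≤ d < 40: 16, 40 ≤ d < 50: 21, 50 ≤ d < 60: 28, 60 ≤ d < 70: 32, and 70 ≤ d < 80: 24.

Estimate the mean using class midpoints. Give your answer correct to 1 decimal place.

Midpoints: 5, 15, 25, 35, 45, 55, 65, 75
Σfm = 13×5 + 14×15 + 14×25 + 16×35 + 21×45 + 28×55 + 32×65 + 24×75 = 7550
n = Σf = 162
Mean = 7550 / 162 = 46.6049

46.6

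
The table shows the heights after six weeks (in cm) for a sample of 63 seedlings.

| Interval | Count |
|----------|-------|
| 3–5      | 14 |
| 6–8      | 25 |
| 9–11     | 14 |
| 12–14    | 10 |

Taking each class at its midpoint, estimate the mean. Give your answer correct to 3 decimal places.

Midpoints: 4, 7, 10, 13
Σfm = 14×4 + 25×7 + 14×10 + 10×13 = 501
n = Σf = 63
Mean = 501 / 63 = 7.9524

7.952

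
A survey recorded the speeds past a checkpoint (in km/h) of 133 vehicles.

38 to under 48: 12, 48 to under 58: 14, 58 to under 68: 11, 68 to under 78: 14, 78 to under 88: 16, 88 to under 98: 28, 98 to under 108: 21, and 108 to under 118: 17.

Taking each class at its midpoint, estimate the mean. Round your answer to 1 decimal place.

82.6

Midpoints: 43, 53, 63, 73, 83, 93, 103, 113
Σfm = 12×43 + 14×53 + 11×63 + 14×73 + 16×83 + 28×93 + 21×103 + 17×113 = 10989
n = Σf = 133
Mean = 10989 / 133 = 82.6241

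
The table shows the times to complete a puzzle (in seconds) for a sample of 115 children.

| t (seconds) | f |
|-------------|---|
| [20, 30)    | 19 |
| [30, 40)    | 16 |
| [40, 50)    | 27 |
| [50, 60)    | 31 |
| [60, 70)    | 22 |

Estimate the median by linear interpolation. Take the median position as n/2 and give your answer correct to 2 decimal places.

Cumulative frequencies: 19, 35, 62, 93, 115
n = 115; position = n/2 = 57.5.
This falls in the class [40, 50): L = 40, F = 35, f = 27, h = 10.
Median ≈ 40 + ((57.5 − 35) / 27) × 10 = 48.3333

48.33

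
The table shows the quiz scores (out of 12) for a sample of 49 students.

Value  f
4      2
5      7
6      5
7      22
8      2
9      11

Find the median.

Cumulative frequencies: 2, 9, 14, 36, 38, 49
n = 49, so the median is the value in position (n+1)/2 = 25.
Position 25 falls at value 7.

7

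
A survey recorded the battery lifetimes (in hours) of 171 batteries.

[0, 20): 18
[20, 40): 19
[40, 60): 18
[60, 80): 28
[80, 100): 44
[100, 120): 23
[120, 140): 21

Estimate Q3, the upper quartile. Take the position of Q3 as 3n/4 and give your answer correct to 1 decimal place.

Cumulative frequencies: 18, 37, 55, 83, 127, 150, 171
n = 171; position = 3n/4 = 128.25.
This falls in the class [100, 120): L = 100, F = 127, f = 23, h = 20.
Upper quartile ≈ 100 + ((128.25 − 127) / 23) × 20 = 101.0870

101.1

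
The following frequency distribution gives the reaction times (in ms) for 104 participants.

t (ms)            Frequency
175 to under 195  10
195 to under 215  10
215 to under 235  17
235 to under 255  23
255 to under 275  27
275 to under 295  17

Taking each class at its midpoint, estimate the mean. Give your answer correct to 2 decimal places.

243.85

Midpoints: 185, 205, 225, 245, 265, 285
Σfm = 10×185 + 10×205 + 17×225 + 23×245 + 27×265 + 17×285 = 25360
n = Σf = 104
Mean = 25360 / 104 = 243.8462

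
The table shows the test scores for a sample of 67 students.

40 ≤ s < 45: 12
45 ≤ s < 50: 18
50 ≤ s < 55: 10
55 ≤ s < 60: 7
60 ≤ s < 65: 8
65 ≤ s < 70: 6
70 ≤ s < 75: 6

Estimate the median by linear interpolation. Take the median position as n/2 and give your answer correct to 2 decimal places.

51.75

Cumulative frequencies: 12, 30, 40, 47, 55, 61, 67
n = 67; position = n/2 = 33.5.
This falls in the class 50 ≤ s < 55: L = 50, F = 30, f = 10, h = 5.
Median ≈ 50 + ((33.5 − 30) / 10) × 5 = 51.7500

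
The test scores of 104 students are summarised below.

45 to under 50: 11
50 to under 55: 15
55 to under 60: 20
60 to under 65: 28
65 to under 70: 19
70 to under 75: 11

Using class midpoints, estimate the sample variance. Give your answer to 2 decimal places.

Midpoints: 47.5, 52.5, 57.5, 62.5, 67.5, 72.5
n = 104, Σfm = 6290, mean = 60.4808
Σfm² = 386050
Σf(m − x̄)² = Σfm² − (Σfm)²/n = 386050 − 6290²/104 = 5625.9615
Sample variance = 5625.9615 / 103 = 54.6210

54.62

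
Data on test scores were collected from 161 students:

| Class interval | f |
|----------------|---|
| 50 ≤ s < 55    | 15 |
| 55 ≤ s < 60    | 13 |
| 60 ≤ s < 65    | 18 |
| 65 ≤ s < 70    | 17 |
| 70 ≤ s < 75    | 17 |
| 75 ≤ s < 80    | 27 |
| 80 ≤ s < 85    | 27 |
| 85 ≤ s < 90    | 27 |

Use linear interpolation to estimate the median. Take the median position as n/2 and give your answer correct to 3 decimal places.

75.093

Cumulative frequencies: 15, 28, 46, 63, 80, 107, 134, 161
n = 161; position = n/2 = 80.5.
This falls in the class 75 ≤ s < 80: L = 75, F = 80, f = 27, h = 5.
Median ≈ 75 + ((80.5 − 80) / 27) × 5 = 75.0926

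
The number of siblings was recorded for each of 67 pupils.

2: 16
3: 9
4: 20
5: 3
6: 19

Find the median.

4

Cumulative frequencies: 16, 25, 45, 48, 67
n = 67, so the median is the value in position (n+1)/2 = 34.
Position 34 falls at value 4.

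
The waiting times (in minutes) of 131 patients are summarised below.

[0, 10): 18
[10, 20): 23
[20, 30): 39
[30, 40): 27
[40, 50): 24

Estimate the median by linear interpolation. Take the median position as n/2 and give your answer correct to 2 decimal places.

Cumulative frequencies: 18, 41, 80, 107, 131
n = 131; position = n/2 = 65.5.
This falls in the class [20, 30): L = 20, F = 41, f = 39, h = 10.
Median ≈ 20 + ((65.5 − 41) / 39) × 10 = 26.2821

26.28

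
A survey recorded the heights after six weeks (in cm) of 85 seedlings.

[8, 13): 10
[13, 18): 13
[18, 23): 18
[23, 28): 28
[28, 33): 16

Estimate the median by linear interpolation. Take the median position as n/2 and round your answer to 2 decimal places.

23.27

Cumulative frequencies: 10, 23, 41, 69, 85
n = 85; position = n/2 = 42.5.
This falls in the class [23, 28): L = 23, F = 41, f = 28, h = 5.
Median ≈ 23 + ((42.5 − 41) / 28) × 5 = 23.2679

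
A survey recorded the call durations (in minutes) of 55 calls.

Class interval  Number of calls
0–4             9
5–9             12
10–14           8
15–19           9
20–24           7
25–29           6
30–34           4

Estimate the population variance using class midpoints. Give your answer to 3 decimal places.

86.248

Midpoints: 2, 7, 12, 17, 22, 27, 32
n = 55, Σfm = 795, mean = 14.4545
Σfm² = 16235
Σf(m − x̄)² = Σfm² − (Σfm)²/n = 16235 − 795²/55 = 4743.6364
Population variance = 4743.6364 / 55 = 86.2479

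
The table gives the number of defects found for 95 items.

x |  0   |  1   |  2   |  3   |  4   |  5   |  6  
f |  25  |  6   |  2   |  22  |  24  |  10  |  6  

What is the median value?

3

Cumulative frequencies: 25, 31, 33, 55, 79, 89, 95
n = 95, so the median is the value in position (n+1)/2 = 48.
Position 48 falls at value 3.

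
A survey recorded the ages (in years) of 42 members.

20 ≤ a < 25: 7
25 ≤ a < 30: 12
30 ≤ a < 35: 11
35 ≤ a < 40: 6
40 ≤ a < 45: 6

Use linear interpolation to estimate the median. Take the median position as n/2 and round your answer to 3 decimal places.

30.909

Cumulative frequencies: 7, 19, 30, 36, 42
n = 42; position = n/2 = 21.
This falls in the class 30 ≤ a < 35: L = 30, F = 19, f = 11, h = 5.
Median ≈ 30 + ((21 − 19) / 11) × 5 = 30.9091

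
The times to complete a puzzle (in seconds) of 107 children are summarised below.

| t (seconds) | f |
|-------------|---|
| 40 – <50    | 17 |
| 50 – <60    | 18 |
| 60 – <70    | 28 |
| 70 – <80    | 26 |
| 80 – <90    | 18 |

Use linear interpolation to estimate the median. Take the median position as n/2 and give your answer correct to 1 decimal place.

Cumulative frequencies: 17, 35, 63, 89, 107
n = 107; position = n/2 = 53.5.
This falls in the class 60 – <70: L = 60, F = 35, f = 28, h = 10.
Median ≈ 60 + ((53.5 − 35) / 28) × 10 = 66.6071

66.6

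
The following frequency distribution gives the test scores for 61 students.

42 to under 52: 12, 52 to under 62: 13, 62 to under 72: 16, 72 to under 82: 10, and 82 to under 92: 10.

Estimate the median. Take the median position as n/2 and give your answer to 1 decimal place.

65.4

Cumulative frequencies: 12, 25, 41, 51, 61
n = 61; position = n/2 = 30.5.
This falls in the class 62 to under 72: L = 62, F = 25, f = 16, h = 10.
Median ≈ 62 + ((30.5 − 25) / 16) × 10 = 65.4375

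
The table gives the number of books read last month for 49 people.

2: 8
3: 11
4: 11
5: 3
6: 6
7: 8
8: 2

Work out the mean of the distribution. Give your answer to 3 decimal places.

Values: 2, 3, 4, 5, 6, 7, 8
Σfx = 8×2 + 11×3 + 11×4 + 3×5 + 6×6 + 8×7 + 2×8 = 216
n = Σf = 49
Mean = 216 / 49 = 4.4082

4.408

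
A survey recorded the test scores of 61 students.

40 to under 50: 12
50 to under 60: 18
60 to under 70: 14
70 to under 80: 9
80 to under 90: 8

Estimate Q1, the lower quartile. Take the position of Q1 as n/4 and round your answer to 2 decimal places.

Cumulative frequencies: 12, 30, 44, 53, 61
n = 61; position = n/4 = 15.25.
This falls in the class 50 to under 60: L = 50, F = 12, f = 18, h = 10.
Lower quartile ≈ 50 + ((15.25 − 12) / 18) × 10 = 51.8056

51.81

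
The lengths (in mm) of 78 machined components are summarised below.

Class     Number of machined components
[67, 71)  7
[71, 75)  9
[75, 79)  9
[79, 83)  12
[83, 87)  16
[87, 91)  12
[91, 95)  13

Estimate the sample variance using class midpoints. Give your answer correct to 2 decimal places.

Midpoints: 69, 73, 77, 81, 85, 89, 93
n = 78, Σfm = 6442, mean = 82.5897
Σfm² = 536470
Σf(m − x̄)² = Σfm² − (Σfm)²/n = 536470 − 6442²/78 = 4426.8718
Sample variance = 4426.8718 / 77 = 57.4918

57.49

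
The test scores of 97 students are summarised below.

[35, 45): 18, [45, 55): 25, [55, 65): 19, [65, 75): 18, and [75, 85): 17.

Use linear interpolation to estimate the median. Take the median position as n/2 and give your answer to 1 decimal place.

57.9

Cumulative frequencies: 18, 43, 62, 80, 97
n = 97; position = n/2 = 48.5.
This falls in the class [55, 65): L = 55, F = 43, f = 19, h = 10.
Median ≈ 55 + ((48.5 − 43) / 19) × 10 = 57.8947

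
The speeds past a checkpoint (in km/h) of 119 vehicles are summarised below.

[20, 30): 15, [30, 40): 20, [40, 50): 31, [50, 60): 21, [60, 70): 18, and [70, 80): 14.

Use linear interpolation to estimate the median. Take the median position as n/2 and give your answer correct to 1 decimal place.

Cumulative frequencies: 15, 35, 66, 87, 105, 119
n = 119; position = n/2 = 59.5.
This falls in the class [40, 50): L = 40, F = 35, f = 31, h = 10.
Median ≈ 40 + ((59.5 − 35) / 31) × 10 = 47.9032

47.9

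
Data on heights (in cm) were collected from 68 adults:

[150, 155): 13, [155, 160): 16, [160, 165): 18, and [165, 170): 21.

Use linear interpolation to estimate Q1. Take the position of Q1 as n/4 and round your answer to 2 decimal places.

156.25

Cumulative frequencies: 13, 29, 47, 68
n = 68; position = n/4 = 17.
This falls in the class [155, 160): L = 155, F = 13, f = 16, h = 5.
Lower quartile ≈ 155 + ((17 − 13) / 16) × 5 = 156.2500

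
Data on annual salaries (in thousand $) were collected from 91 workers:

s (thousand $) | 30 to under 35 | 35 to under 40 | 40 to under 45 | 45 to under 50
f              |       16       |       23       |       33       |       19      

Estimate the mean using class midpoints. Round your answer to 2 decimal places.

Midpoints: 32.5, 37.5, 42.5, 47.5
Σfm = 16×32.5 + 23×37.5 + 33×42.5 + 19×47.5 = 3687.5
n = Σf = 91
Mean = 3687.5 / 91 = 40.5220

40.52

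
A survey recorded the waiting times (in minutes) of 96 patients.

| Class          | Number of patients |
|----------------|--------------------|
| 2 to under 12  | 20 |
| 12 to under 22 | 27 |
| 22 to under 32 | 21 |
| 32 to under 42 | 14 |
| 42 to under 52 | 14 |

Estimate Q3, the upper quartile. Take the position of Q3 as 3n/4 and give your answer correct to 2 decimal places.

Cumulative frequencies: 20, 47, 68, 82, 96
n = 96; position = 3n/4 = 72.
This falls in the class 32 to under 42: L = 32, F = 68, f = 14, h = 10.
Upper quartile ≈ 32 + ((72 − 68) / 14) × 10 = 34.8571

34.86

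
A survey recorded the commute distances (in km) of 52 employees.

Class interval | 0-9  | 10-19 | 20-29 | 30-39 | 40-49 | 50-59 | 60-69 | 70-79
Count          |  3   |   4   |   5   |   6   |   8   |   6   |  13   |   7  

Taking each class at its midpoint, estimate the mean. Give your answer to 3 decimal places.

47.000

Midpoints: 4.5, 14.5, 24.5, 34.5, 44.5, 54.5, 64.5, 74.5
Σfm = 3×4.5 + 4×14.5 + 5×24.5 + 6×34.5 + 8×44.5 + 6×54.5 + 13×64.5 + 7×74.5 = 2444
n = Σf = 52
Mean = 2444 / 52 = 47.0000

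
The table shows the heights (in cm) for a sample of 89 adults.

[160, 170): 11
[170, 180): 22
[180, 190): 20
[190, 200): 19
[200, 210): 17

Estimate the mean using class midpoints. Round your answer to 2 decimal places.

Midpoints: 165, 175, 185, 195, 205
Σfm = 11×165 + 22×175 + 20×185 + 19×195 + 17×205 = 16555
n = Σf = 89
Mean = 16555 / 89 = 186.0112

186.01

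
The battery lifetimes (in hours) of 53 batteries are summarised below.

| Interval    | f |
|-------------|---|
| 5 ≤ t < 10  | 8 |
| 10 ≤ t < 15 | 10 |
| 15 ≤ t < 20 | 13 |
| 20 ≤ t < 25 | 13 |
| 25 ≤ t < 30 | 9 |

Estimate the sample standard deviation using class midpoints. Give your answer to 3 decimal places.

Midpoints: 7.5, 12.5, 17.5, 22.5, 27.5
n = 53, Σfm = 952.5, mean = 17.9717
Σfm² = 19381.25
Σf(m − x̄)² = Σfm² − (Σfm)²/n = 19381.25 − 952.5²/53 = 2263.2075
Sample variance = 2263.2075 / 52 = 43.5232
Standard deviation = √43.5232 = 6.5972

6.597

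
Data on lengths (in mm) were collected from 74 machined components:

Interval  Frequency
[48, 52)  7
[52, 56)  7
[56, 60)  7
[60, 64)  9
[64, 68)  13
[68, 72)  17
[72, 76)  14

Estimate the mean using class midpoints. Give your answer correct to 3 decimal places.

64.541

Midpoints: 50, 54, 58, 62, 66, 70, 74
Σfm = 7×50 + 7×54 + 7×58 + 9×62 + 13×66 + 17×70 + 14×74 = 4776
n = Σf = 74
Mean = 4776 / 74 = 64.5405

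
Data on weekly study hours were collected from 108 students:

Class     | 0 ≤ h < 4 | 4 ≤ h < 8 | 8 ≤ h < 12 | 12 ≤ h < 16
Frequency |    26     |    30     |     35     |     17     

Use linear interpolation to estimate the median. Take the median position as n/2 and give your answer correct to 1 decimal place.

7.7

Cumulative frequencies: 26, 56, 91, 108
n = 108; position = n/2 = 54.
This falls in the class 4 ≤ h < 8: L = 4, F = 26, f = 30, h = 4.
Median ≈ 4 + ((54 − 26) / 30) × 4 = 7.7333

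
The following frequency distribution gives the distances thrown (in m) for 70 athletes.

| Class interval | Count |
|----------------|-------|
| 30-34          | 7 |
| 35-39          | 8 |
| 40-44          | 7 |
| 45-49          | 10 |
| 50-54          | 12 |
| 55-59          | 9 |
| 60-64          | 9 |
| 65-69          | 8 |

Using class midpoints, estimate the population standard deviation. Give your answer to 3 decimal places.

10.857

Midpoints: 32, 37, 42, 47, 52, 57, 62, 67
n = 70, Σfm = 3515, mean = 50.2143
Σfm² = 184755
Σf(m − x̄)² = Σfm² − (Σfm)²/n = 184755 − 3515²/70 = 8251.7857
Population variance = 8251.7857 / 70 = 117.8827
Standard deviation = √117.8827 = 10.8574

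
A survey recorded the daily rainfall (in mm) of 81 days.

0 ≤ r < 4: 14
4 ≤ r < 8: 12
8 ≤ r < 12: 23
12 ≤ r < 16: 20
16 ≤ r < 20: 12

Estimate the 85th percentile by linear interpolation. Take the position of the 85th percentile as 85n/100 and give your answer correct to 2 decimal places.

15.97

Cumulative frequencies: 14, 26, 49, 69, 81
n = 81; position = 85n/100 = 68.85.
This falls in the class 12 ≤ r < 16: L = 12, F = 49, f = 20, h = 4.
85th percentile ≈ 12 + ((68.85 − 49) / 20) × 4 = 15.9700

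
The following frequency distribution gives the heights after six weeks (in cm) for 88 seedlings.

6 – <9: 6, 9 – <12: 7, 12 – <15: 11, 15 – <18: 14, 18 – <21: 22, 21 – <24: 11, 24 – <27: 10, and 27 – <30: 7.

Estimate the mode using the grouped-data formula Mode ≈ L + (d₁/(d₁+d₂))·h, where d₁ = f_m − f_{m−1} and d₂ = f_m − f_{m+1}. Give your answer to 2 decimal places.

19.26

Modal class: 18 – <21 (highest frequency 22).
d₁ = 22 − 14 = 8, d₂ = 22 − 11 = 11
Mode ≈ 18 + (8/(8+11)) × 3 = 18 + 1.2632 = 19.2632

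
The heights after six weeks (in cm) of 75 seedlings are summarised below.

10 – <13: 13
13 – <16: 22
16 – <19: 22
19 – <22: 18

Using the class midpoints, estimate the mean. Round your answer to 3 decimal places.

16.300

Midpoints: 11.5, 14.5, 17.5, 20.5
Σfm = 13×11.5 + 22×14.5 + 22×17.5 + 18×20.5 = 1222.5
n = Σf = 75
Mean = 1222.5 / 75 = 16.3000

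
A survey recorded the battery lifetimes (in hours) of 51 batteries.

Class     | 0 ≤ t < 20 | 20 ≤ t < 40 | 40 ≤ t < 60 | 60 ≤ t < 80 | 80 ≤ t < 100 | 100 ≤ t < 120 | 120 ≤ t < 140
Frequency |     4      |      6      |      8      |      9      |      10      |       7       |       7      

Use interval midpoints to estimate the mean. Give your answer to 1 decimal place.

75.1

Midpoints: 10, 30, 50, 70, 90, 110, 130
Σfm = 4×10 + 6×30 + 8×50 + 9×70 + 10×90 + 7×110 + 7×130 = 3830
n = Σf = 51
Mean = 3830 / 51 = 75.0980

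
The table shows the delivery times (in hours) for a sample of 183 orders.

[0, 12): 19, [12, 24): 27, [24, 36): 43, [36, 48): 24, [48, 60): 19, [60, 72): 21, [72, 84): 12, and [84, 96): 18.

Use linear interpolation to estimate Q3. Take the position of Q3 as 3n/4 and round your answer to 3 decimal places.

63.000

Cumulative frequencies: 19, 46, 89, 113, 132, 153, 165, 183
n = 183; position = 3n/4 = 137.25.
This falls in the class [60, 72): L = 60, F = 132, f = 21, h = 12.
Upper quartile ≈ 60 + ((137.25 − 132) / 21) × 12 = 63.0000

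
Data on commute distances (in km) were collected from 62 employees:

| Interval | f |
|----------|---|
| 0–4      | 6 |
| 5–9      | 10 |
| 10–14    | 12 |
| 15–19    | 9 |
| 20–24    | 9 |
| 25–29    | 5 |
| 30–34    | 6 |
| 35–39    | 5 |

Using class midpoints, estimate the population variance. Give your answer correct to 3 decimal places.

108.149

Midpoints: 2, 7, 12, 17, 22, 27, 32, 37
n = 62, Σfm = 1089, mean = 17.5645
Σfm² = 25833
Σf(m − x̄)² = Σfm² − (Σfm)²/n = 25833 − 1089²/62 = 6705.2419
Population variance = 6705.2419 / 62 = 108.1491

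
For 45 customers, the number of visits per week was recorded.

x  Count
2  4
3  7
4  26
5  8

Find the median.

4

Cumulative frequencies: 4, 11, 37, 45
n = 45, so the median is the value in position (n+1)/2 = 23.
Position 23 falls at value 4.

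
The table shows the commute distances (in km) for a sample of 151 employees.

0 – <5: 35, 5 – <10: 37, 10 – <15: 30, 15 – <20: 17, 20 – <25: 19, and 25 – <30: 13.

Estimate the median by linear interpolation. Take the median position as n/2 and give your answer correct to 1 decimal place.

10.6

Cumulative frequencies: 35, 72, 102, 119, 138, 151
n = 151; position = n/2 = 75.5.
This falls in the class 10 – <15: L = 10, F = 72, f = 30, h = 5.
Median ≈ 10 + ((75.5 − 72) / 30) × 5 = 10.5833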